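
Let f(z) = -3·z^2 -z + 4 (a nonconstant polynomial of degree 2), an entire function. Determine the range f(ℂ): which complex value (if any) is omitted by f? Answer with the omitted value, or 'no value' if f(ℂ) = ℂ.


Little Picard bounds the complement of f(ℂ) to at most one point.
For every w ∈ ℂ, the equation p(z) − w = 0 is a nonconstant polynomial in z and hence has at least one root by the fundamental theorem of algebra. So p is surjective onto ℂ, omitting no value.

Omitted value: no value.


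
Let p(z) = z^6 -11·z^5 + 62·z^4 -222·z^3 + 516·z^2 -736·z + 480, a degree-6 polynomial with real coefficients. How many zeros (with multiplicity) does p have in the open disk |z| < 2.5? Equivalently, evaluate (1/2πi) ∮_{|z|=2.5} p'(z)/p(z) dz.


The zeros of p are: (2 + 2i), (2 - 2i), (1 + 3i), (1 - 3i), 2, 3.
Their magnitudes are: 2.828, 2.828, 3.162, 3.162, 2, 3.
Zeros with |z| < R = 2.5: 2.
Count = 1.
By the argument principle, (1/2πi) ∮_{|z|=R} p'(z)/p(z) dz equals exactly this count.

Number of zeros inside |z| < 2.5: 1.


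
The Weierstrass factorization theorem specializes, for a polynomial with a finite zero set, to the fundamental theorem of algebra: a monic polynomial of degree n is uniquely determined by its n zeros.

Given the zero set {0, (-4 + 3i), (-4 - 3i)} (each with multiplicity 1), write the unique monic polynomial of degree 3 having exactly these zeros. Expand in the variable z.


The polynomial is p(z) = ∏_{α ∈ S} (z − α), where S = {0, (-4 + 3i), (-4 - 3i)}.
Expanding the product yields: p(z) = z^3 + 8·z^2 + 25·z.
Note conjugate pairs combine to real quadratics: (z − (-4+3i))(z − (-4−3i)) = z² + 8z + 25.
The resulting polynomial has degree 3 and real coefficients as required.

p(z) = z^3 + 8·z^2 + 25·z.


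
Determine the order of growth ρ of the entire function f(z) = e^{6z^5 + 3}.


|e^{6z^5 + 3}| = e^{Re(6·z^5) + 3} ≤ e^{6|z|^5 + 3} = e^{6r^5 + 3} on |z| = r, so ρ ≤ 5. Choosing z on |z|=r so that 6·z^5 is real positive (always possible by picking arg z appropriately) gives |f(z)| = e^{6r^5 + 3}, matching the bound. The additive constant 3 does not affect log log M(r) ~ 5·log r. Hence ρ = 5.
Therefore ρ = 5.

Order ρ = 5.


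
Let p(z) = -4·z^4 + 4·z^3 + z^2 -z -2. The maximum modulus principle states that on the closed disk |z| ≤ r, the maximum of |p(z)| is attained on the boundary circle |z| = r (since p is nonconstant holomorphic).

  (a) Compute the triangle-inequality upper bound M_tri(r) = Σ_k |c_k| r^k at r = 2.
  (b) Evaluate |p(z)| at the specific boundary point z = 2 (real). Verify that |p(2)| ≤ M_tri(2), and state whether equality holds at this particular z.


Coefficients: c_0 = -2, c_1 = -1, c_2 = 1, c_3 = 4, c_4 = -4. Radius r = 2.
Part (a). Triangle bound: M_tri(r) = Σ_k |c_k| r^k
  = |-2|·2^0 + |-1|·2^1 + |1|·2^2 + |4|·2^3 + |-4|·2^4
  = 2 + 2 + 4 + 32 + 64 = 104.
This bounds M(r) := max_{|z|=r} |p(z)| from above; equality holds iff all terms c_k z^k can be made to align in phase at a single z on |z|=r.
Part (b). At z = 2 (real, on the circle |z| = r):
  p(2) = (-2)·2^0 + (-1)·2^1 + (1)·2^2 + (4)·2^3 + (-4)·2^4 = -32.
  |p(2)| = 32.
Check: |p(2)| = 32 ≤ 104 = M_tri(2). ✓ Equality does not hold at z = 2 (the coefficients have mixed signs, so the terms do not all align in phase there).

M_tri(2) = 104; |p(2)| = 32; equality at z=2: no.


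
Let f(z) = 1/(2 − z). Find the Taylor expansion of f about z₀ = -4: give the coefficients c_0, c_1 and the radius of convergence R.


Let w = z − z₀, so z = z₀ + w.
Then 2 − z = 2 − (z₀ + w) = (2 − z₀) − w = 6 − w.
f(z) = 1/(6 − w) = (1/(6)) · 1/(1 − w/(6)) = Σ_{n≥0} w^n / (6)^(n+1).
So c_n = 1/(6)^(n+1):
  c_0 = 1/(6)^1 = 1/6.
  c_1 = 1/(6)^2 = 1/36.
The series is valid for |w/d| < 1, i.e. |z − z₀| < |d|.
Radius of convergence: R = |2 − z₀| = |6| = 6 (distance from z₀ to the singularity z = 2).

c_0 = 1/6, c_1 = 1/36; R = 6.


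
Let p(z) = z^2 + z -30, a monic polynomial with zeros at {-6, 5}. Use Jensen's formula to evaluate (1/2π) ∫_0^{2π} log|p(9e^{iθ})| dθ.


Zeros: -6, 5; r = 9.
Inside |z| < r: -6, 5. Outside (|z| ≥ r): ∅.
p(0) = -30, so log|p(0)| = log(30) = 3.4012.
Apply Jensen: I(r) = log|p(0)| + Σ_k log(r/|z_k|), summed over zeros inside |z| < r.
  log(r/|z_k|) for z_k = -6: log(9/6) = 0.4055
  log(r/|z_k|) for z_k = 5: log(9/5) = 0.5878
Sum over inside zeros: 0.9933.
I(r) = log|p(0)| + (inside sum) = 3.4012 + 0.9933 = 4.3944.
Closed form (all zeros inside, monic): I(r) = n·log(r) = 2·log(9) = 4.3944. ✓

I(r) ≈ 4.3944.


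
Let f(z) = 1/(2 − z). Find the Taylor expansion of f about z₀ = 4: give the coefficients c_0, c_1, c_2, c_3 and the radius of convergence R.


Let w = z − z₀, so z = z₀ + w.
Then 2 − z = 2 − (z₀ + w) = (2 − z₀) − w = -2 − w.
f(z) = 1/(-2 − w) = (1/(-2)) · 1/(1 − w/(-2)) = Σ_{n≥0} w^n / (-2)^(n+1).
So c_n = 1/(-2)^(n+1):
  c_0 = 1/(-2)^1 = -1/2.
  c_1 = 1/(-2)^2 = 1/4.
  c_2 = 1/(-2)^3 = -1/8.
  c_3 = 1/(-2)^4 = 1/16.
The series is valid for |w/d| < 1, i.e. |z − z₀| < |d|.
Radius of convergence: R = |2 − z₀| = |-2| = 2 (distance from z₀ to the singularity z = 2).

c_0 = -1/2, c_1 = 1/4, c_2 = -1/8, c_3 = 1/16; R = 2.


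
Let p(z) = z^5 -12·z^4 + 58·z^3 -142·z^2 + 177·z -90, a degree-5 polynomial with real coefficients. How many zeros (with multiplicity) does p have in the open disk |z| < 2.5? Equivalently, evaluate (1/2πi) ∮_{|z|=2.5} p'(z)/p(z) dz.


The zeros of p are: 3, 3, (2 + 1i), (2 - 1i), 2.
Their magnitudes are: 3, 3, 2.236, 2.236, 2.
Zeros with |z| < R = 2.5: (2 + 1i), (2 - 1i), 2.
Count = 3.
By the argument principle, (1/2πi) ∮_{|z|=R} p'(z)/p(z) dz equals exactly this count.

Number of zeros inside |z| < 2.5: 3.


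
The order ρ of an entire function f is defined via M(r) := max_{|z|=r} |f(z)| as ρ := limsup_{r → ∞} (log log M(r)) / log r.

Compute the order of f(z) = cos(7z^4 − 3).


Write cos(w) = (e^{iw} ± e^{−iw})/(2 or 2i), so |cos(w)| ≤ e^{|w|}. With w = 7z^4 − 3, |w| ≤ 7r^4 + 3 on |z|=r, giving M(r) ≤ e^{7r^4 + 3} and ρ ≤ 4. For the lower bound, choose z on |z|=r with 7z^4 purely imaginary of modulus 7r^4; then |cos(7z^4 − 3)| grows like e^{7r^4}/2, so ρ ≥ 4. Hence ρ = 4.
Therefore ρ = 4.

Order ρ = 4.


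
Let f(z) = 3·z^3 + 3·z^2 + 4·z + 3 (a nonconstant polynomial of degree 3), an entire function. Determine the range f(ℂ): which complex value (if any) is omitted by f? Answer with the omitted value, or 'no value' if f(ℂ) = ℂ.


Little Picard bounds the complement of f(ℂ) to at most one point.
For every w ∈ ℂ, the equation p(z) − w = 0 is a nonconstant polynomial in z and hence has at least one root by the fundamental theorem of algebra. So p is surjective onto ℂ, omitting no value.

Omitted value: no value.


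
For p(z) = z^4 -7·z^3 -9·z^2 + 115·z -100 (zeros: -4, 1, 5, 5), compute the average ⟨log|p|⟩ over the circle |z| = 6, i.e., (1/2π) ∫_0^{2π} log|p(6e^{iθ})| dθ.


Zeros: -4, 1, 5, 5; r = 6.
Inside |z| < r: -4, 1, 5, 5. Outside (|z| ≥ r): ∅.
p(0) = -100, so log|p(0)| = log(100) = 4.6052.
Apply Jensen: I(r) = log|p(0)| + Σ_k log(r/|z_k|), summed over zeros inside |z| < r.
  log(r/|z_k|) for z_k = -4: log(6/4) = 0.4055
  log(r/|z_k|) for z_k = 1: log(6/1) = 1.7918
  log(r/|z_k|) for z_k = 5: log(6/5) = 0.1823
  log(r/|z_k|) for z_k = 5: log(6/5) = 0.1823
Sum over inside zeros: 2.5619.
I(r) = log|p(0)| + (inside sum) = 4.6052 + 2.5619 = 7.1670.
Closed form (all zeros inside, monic): I(r) = n·log(r) = 4·log(6) = 7.1670. ✓

I(r) ≈ 7.1670.


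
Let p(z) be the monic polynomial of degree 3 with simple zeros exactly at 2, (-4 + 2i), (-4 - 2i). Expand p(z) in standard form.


The polynomial is p(z) = ∏_{α ∈ S} (z − α), where S = {2, (-4 + 2i), (-4 - 2i)}.
Expanding the product yields: p(z) = z^3 + 6·z^2 + 4·z -40.
Note conjugate pairs combine to real quadratics: (z − (-4+2i))(z − (-4−2i)) = z² + 8z + 20.
The resulting polynomial has degree 3 and real coefficients as required.

p(z) = z^3 + 6·z^2 + 4·z -40.


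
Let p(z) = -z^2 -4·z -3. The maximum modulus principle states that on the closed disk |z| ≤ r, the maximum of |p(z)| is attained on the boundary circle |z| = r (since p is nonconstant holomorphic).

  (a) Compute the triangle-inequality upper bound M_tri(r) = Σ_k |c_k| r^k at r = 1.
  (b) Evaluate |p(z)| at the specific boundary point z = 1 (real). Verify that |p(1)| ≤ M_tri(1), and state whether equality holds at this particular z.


Coefficients: c_0 = -3, c_1 = -4, c_2 = -1. Radius r = 1.
Part (a). Triangle bound: M_tri(r) = Σ_k |c_k| r^k
  = |-3|·1^0 + |-4|·1^1 + |-1|·1^2
  = 3 + 4 + 1 = 8.
This bounds M(r) := max_{|z|=r} |p(z)| from above; equality holds iff all terms c_k z^k can be made to align in phase at a single z on |z|=r.
Part (b). At z = 1 (real, on the circle |z| = r):
  p(1) = (-3)·1^0 + (-4)·1^1 + (-1)·1^2 = -8.
  |p(1)| = 8.
Since all nonzero coefficients share the same sign, |p(1)| = 8 = M_tri(1); the triangle bound is attained at z = 1, so in fact M(r) = 8.

M_tri(1) = 8; |p(1)| = 8; equality at z=1: yes.


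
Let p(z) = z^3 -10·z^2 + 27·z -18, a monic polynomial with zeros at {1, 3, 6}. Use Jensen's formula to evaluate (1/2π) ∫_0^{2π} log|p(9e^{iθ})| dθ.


Zeros: 1, 3, 6; r = 9.
Inside |z| < r: 1, 3, 6. Outside (|z| ≥ r): ∅.
p(0) = -18, so log|p(0)| = log(18) = 2.8904.
Apply Jensen: I(r) = log|p(0)| + Σ_k log(r/|z_k|), summed over zeros inside |z| < r.
  log(r/|z_k|) for z_k = 1: log(9/1) = 2.1972
  log(r/|z_k|) for z_k = 3: log(9/3) = 1.0986
  log(r/|z_k|) for z_k = 6: log(9/6) = 0.4055
Sum over inside zeros: 3.7013.
I(r) = log|p(0)| + (inside sum) = 2.8904 + 3.7013 = 6.5917.
Closed form (all zeros inside, monic): I(r) = n·log(r) = 3·log(9) = 6.5917. ✓

I(r) ≈ 6.5917.


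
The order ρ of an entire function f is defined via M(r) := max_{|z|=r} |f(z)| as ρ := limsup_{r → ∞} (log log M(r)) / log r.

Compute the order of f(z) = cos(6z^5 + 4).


Write cos(w) = (e^{iw} ± e^{−iw})/(2 or 2i), so |cos(w)| ≤ e^{|w|}. With w = 6z^5 + 4, |w| ≤ 6r^5 + 4 on |z|=r, giving M(r) ≤ e^{6r^5 + 4} and ρ ≤ 5. For the lower bound, choose z on |z|=r with 6z^5 purely imaginary of modulus 6r^5; then |cos(6z^5 + 4)| grows like e^{6r^5}/2, so ρ ≥ 5. Hence ρ = 5.
Therefore ρ = 5.

Order ρ = 5.


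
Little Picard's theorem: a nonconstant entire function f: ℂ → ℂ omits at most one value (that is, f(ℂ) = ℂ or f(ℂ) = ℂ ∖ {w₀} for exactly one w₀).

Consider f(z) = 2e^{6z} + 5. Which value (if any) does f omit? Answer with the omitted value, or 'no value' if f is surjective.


Little Picard bounds the complement of f(ℂ) to at most one point.
e^{6z} is never zero on ℂ, so 2·e^{6z} takes every value in ℂ ∖ {0}. Adding 5 shifts the range to ℂ ∖ {5}. Thus f omits exactly the value 5.

Omitted value: 5.


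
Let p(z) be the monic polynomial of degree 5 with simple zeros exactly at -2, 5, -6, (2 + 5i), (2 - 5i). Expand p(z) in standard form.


The polynomial is p(z) = ∏_{α ∈ S} (z − α), where S = {-2, 5, -6, (2 + 5i), (2 - 5i)}.
Expanding the product yields: p(z) = z^5 -z^4 -11·z^3 + 139·z^2 -572·z -1740.
Note conjugate pairs combine to real quadratics: (z − (2+5i))(z − (2−5i)) = z² − 4z + 29.
The resulting polynomial has degree 5 and real coefficients as required.

p(z) = z^5 -z^4 -11·z^3 + 139·z^2 -572·z -1740.


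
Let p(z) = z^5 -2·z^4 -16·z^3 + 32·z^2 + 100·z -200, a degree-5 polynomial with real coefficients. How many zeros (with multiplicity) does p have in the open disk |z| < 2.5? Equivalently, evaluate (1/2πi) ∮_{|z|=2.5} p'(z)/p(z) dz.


The zeros of p are: (-3 + 1i), (-3 - 1i), 2, (3 + 1i), (3 - 1i).
Their magnitudes are: 3.162, 3.162, 2, 3.162, 3.162.
Zeros with |z| < R = 2.5: 2.
Count = 1.
By the argument principle, (1/2πi) ∮_{|z|=R} p'(z)/p(z) dz equals exactly this count.

Number of zeros inside |z| < 2.5: 1.


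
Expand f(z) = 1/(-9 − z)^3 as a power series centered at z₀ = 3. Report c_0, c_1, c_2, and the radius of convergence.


Let w = z − z₀, so z = z₀ + w.
Then -9 − z = -9 − (z₀ + w) = (-9 − z₀) − w = -12 − w.
f(z) = 1/(-12 − w)^3 = (1/(-12)^3) · (1 − w/(-12))^{−3}.
By the binomial series (1−u)^{−3} = Σ_{n≥0} C(n+2, 2) u^n for |u|<1, with u = w/(-12):
  c_n = C(n+2, 2) / (-12)^(n+3).
  c_0 = 1/(-12)^3 = -1/1728.
  c_1 = 3/(-12)^4 = 1/6912.
  c_2 = 6/(-12)^5 = -1/41472.
The series is valid for |w/d| < 1, i.e. |z − z₀| < |d|.
Radius of convergence: R = |-9 − z₀| = |-12| = 12 (distance from z₀ to the singularity z = -9).

c_0 = -1/1728, c_1 = 1/6912, c_2 = -1/41472; R = 12.


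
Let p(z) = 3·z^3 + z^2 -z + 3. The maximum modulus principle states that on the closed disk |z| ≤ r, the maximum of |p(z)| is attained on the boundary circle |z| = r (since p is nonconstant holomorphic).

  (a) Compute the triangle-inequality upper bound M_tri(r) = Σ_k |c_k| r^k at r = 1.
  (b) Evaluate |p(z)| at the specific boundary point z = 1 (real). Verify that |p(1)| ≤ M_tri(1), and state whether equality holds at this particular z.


Coefficients: c_0 = 3, c_1 = -1, c_2 = 1, c_3 = 3. Radius r = 1.
Part (a). Triangle bound: M_tri(r) = Σ_k |c_k| r^k
  = |3|·1^0 + |-1|·1^1 + |1|·1^2 + |3|·1^3
  = 3 + 1 + 1 + 3 = 8.
This bounds M(r) := max_{|z|=r} |p(z)| from above; equality holds iff all terms c_k z^k can be made to align in phase at a single z on |z|=r.
Part (b). At z = 1 (real, on the circle |z| = r):
  p(1) = (3)·1^0 + (-1)·1^1 + (1)·1^2 + (3)·1^3 = 6.
  |p(1)| = 6.
Check: |p(1)| = 6 ≤ 8 = M_tri(1). ✓ Equality does not hold at z = 1 (the coefficients have mixed signs, so the terms do not all align in phase there).

M_tri(1) = 8; |p(1)| = 6; equality at z=1: no.


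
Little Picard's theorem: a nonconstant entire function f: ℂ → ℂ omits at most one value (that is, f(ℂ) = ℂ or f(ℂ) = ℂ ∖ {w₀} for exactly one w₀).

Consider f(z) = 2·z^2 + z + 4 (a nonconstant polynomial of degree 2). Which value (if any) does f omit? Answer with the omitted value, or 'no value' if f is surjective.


Little Picard bounds the complement of f(ℂ) to at most one point.
For every w ∈ ℂ, the equation p(z) − w = 0 is a nonconstant polynomial in z and hence has at least one root by the fundamental theorem of algebra. So p is surjective onto ℂ, omitting no value.

Omitted value: no value.


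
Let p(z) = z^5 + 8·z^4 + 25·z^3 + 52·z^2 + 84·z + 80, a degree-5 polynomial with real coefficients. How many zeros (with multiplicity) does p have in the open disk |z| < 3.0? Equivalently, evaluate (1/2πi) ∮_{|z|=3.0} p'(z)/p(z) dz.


The zeros of p are: (0 + 2i), (0 - 2i), (-2 + 1i), (-2 - 1i), -4.
Their magnitudes are: 2, 2, 2.236, 2.236, 4.
Zeros with |z| < R = 3.0: (0 + 2i), (0 - 2i), (-2 + 1i), (-2 - 1i).
Count = 4.
By the argument principle, (1/2πi) ∮_{|z|=R} p'(z)/p(z) dz equals exactly this count.

Number of zeros inside |z| < 3.0: 4.


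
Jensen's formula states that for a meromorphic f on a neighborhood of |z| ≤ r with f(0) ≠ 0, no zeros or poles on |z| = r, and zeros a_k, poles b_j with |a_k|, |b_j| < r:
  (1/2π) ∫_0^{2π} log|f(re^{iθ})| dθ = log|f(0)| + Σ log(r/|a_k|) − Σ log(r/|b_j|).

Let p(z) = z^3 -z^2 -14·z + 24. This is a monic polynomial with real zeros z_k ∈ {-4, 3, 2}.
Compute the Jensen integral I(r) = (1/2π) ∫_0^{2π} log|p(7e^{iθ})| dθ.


Zeros: -4, 2, 3; r = 7.
Inside |z| < r: -4, 2, 3. Outside (|z| ≥ r): ∅.
p(0) = 24, so log|p(0)| = log(24) = 3.1781.
Apply Jensen: I(r) = log|p(0)| + Σ_k log(r/|z_k|), summed over zeros inside |z| < r.
  log(r/|z_k|) for z_k = -4: log(7/4) = 0.5596
  log(r/|z_k|) for z_k = 3: log(7/3) = 0.8473
  log(r/|z_k|) for z_k = 2: log(7/2) = 1.2528
Sum over inside zeros: 2.6597.
I(r) = log|p(0)| + (inside sum) = 3.1781 + 2.6597 = 5.8377.
Closed form (all zeros inside, monic): I(r) = n·log(r) = 3·log(7) = 5.8377. ✓

I(r) ≈ 5.8377.


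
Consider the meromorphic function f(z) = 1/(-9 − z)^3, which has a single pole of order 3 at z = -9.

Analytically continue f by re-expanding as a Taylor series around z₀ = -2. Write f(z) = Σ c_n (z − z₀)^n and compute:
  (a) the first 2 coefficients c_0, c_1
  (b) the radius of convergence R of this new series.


Let w = z − z₀, so z = z₀ + w.
Then -9 − z = -9 − (z₀ + w) = (-9 − z₀) − w = -7 − w.
f(z) = 1/(-7 − w)^3 = (1/(-7)^3) · (1 − w/(-7))^{−3}.
By the binomial series (1−u)^{−3} = Σ_{n≥0} C(n+2, 2) u^n for |u|<1, with u = w/(-7):
  c_n = C(n+2, 2) / (-7)^(n+3).
  c_0 = 1/(-7)^3 = -1/343.
  c_1 = 3/(-7)^4 = 3/2401.
The series is valid for |w/d| < 1, i.e. |z − z₀| < |d|.
Radius of convergence: R = |-9 − z₀| = |-7| = 7 (distance from z₀ to the singularity z = -9).

c_0 = -1/343, c_1 = 3/2401; R = 7.


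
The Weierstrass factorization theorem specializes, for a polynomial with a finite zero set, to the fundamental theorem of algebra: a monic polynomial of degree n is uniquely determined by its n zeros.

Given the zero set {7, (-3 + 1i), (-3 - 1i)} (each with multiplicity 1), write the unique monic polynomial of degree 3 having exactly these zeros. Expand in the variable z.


The polynomial is p(z) = ∏_{α ∈ S} (z − α), where S = {7, (-3 + 1i), (-3 - 1i)}.
Expanding the product yields: p(z) = z^3 -z^2 -32·z -70.
Note conjugate pairs combine to real quadratics: (z − (-3+1i))(z − (-3−1i)) = z² + 6z + 10.
The resulting polynomial has degree 3 and real coefficients as required.

p(z) = z^3 -z^2 -32·z -70.


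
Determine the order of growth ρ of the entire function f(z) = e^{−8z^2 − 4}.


|e^{−8z^2 − 4}| = e^{Re(-8·z^2) + -4} ≤ e^{8|z|^2 + -4} = e^{8r^2 + -4} on |z| = r, so ρ ≤ 2. Choosing z on |z|=r so that -8·z^2 is real positive (always possible by picking arg z appropriately) gives |f(z)| = e^{8r^2 + -4}, matching the bound. The additive constant -4 does not affect log log M(r) ~ 2·log r. Hence ρ = 2.
Therefore ρ = 2.

Order ρ = 2.


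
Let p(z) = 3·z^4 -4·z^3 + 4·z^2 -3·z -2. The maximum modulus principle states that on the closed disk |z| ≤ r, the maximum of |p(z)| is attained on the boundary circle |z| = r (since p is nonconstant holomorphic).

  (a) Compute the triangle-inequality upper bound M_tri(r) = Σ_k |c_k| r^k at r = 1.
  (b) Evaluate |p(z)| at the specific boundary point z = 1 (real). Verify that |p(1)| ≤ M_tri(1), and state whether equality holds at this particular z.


Coefficients: c_0 = -2, c_1 = -3, c_2 = 4, c_3 = -4, c_4 = 3. Radius r = 1.
Part (a). Triangle bound: M_tri(r) = Σ_k |c_k| r^k
  = |-2|·1^0 + |-3|·1^1 + |4|·1^2 + |-4|·1^3 + |3|·1^4
  = 2 + 3 + 4 + 4 + 3 = 16.
This bounds M(r) := max_{|z|=r} |p(z)| from above; equality holds iff all terms c_k z^k can be made to align in phase at a single z on |z|=r.
Part (b). At z = 1 (real, on the circle |z| = r):
  p(1) = (-2)·1^0 + (-3)·1^1 + (4)·1^2 + (-4)·1^3 + (3)·1^4 = -2.
  |p(1)| = 2.
Check: |p(1)| = 2 ≤ 16 = M_tri(1). ✓ Equality does not hold at z = 1 (the coefficients have mixed signs, so the terms do not all align in phase there).

M_tri(1) = 16; |p(1)| = 2; equality at z=1: no.


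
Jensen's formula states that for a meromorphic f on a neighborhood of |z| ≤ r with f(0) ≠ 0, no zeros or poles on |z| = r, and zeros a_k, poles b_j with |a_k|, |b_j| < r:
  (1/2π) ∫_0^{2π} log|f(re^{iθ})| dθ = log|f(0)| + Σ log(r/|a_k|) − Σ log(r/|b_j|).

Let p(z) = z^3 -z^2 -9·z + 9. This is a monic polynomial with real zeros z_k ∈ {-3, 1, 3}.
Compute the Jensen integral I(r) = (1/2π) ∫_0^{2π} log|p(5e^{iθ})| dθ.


Zeros: -3, 1, 3; r = 5.
Inside |z| < r: -3, 1, 3. Outside (|z| ≥ r): ∅.
p(0) = 9, so log|p(0)| = log(9) = 2.1972.
Apply Jensen: I(r) = log|p(0)| + Σ_k log(r/|z_k|), summed over zeros inside |z| < r.
  log(r/|z_k|) for z_k = -3: log(5/3) = 0.5108
  log(r/|z_k|) for z_k = 1: log(5/1) = 1.6094
  log(r/|z_k|) for z_k = 3: log(5/3) = 0.5108
Sum over inside zeros: 2.6311.
I(r) = log|p(0)| + (inside sum) = 2.1972 + 2.6311 = 4.8283.
Closed form (all zeros inside, monic): I(r) = n·log(r) = 3·log(5) = 4.8283. ✓

I(r) ≈ 4.8283.


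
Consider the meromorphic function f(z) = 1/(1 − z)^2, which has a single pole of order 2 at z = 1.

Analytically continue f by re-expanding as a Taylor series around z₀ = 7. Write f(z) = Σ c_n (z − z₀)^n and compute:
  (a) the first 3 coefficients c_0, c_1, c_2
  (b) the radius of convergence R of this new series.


Let w = z − z₀, so z = z₀ + w.
Then 1 − z = 1 − (z₀ + w) = (1 − z₀) − w = -6 − w.
f(z) = 1/(-6 − w)^2 = (1/(-6)^2) · (1 − w/(-6))^{−2}.
By the binomial series (1−u)^{−2} = Σ_{n≥0} C(n+1, 1) u^n for |u|<1, with u = w/(-6):
  c_n = C(n+1, 1) / (-6)^(n+2).
  c_0 = 1/(-6)^2 = 1/36.
  c_1 = 2/(-6)^3 = -1/108.
  c_2 = 3/(-6)^4 = 1/432.
The series is valid for |w/d| < 1, i.e. |z − z₀| < |d|.
Radius of convergence: R = |1 − z₀| = |-6| = 6 (distance from z₀ to the singularity z = 1).

c_0 = 1/36, c_1 = -1/108, c_2 = 1/432; R = 6.


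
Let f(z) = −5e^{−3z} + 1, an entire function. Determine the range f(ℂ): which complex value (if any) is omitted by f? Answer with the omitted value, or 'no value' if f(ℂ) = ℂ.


Little Picard bounds the complement of f(ℂ) to at most one point.
e^{−3z} is never zero on ℂ, so -5·e^{−3z} takes every value in ℂ ∖ {0}. Adding 1 shifts the range to ℂ ∖ {1}. Thus f omits exactly the value 1.

Omitted value: 1.


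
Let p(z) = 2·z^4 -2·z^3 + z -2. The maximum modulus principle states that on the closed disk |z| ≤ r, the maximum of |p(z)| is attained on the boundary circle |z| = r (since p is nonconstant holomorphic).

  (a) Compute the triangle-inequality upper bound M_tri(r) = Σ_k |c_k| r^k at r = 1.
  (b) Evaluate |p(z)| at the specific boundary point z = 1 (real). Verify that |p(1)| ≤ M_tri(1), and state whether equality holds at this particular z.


Coefficients: c_0 = -2, c_1 = 1, c_2 = 0, c_3 = -2, c_4 = 2. Radius r = 1.
Part (a). Triangle bound: M_tri(r) = Σ_k |c_k| r^k
  = |-2|·1^0 + |1|·1^1 + |0|·1^2 + |-2|·1^3 + |2|·1^4
  = 2 + 1 + 0 + 2 + 2 = 7.
This bounds M(r) := max_{|z|=r} |p(z)| from above; equality holds iff all terms c_k z^k can be made to align in phase at a single z on |z|=r.
Part (b). At z = 1 (real, on the circle |z| = r):
  p(1) = (-2)·1^0 + (1)·1^1 + (0)·1^2 + (-2)·1^3 + (2)·1^4 = -1.
  |p(1)| = 1.
Check: |p(1)| = 1 ≤ 7 = M_tri(1). ✓ Equality does not hold at z = 1 (the coefficients have mixed signs, so the terms do not all align in phase there).

M_tri(1) = 7; |p(1)| = 1; equality at z=1: no.


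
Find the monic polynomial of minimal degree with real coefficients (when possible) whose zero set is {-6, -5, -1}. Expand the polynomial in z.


The polynomial is p(z) = ∏_{α ∈ S} (z − α), where S = {-6, -5, -1}.
Expanding the product yields: p(z) = z^3 + 12·z^2 + 41·z + 30.
The resulting polynomial has degree 3 and real coefficients as required.

p(z) = z^3 + 12·z^2 + 41·z + 30.


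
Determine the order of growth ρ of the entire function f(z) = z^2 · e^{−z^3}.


M(r) = max_{|z|=r} |1|·|z|^2·|e^{−z^3}| = 1·r^2 · e^{1r^3} (the factors attain their maxima compatibly on |z|=r). Then log M(r) = log 1 + 2·log r + 1r^3, dominated by the last term, so log log M(r) ~ 3·log r. The polynomial factor 1z^2 contributes only a log r term and does not affect the order. ρ = 3.
Therefore ρ = 3.

Order ρ = 3.


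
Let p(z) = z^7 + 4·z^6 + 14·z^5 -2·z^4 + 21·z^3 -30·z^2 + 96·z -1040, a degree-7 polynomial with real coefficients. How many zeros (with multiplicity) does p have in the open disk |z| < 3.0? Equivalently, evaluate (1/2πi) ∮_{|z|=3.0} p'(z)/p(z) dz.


The zeros of p are: 2, (-2 + 3i), (-2 - 3i), (1 + 2i), (1 - 2i), (-2 + 2i), (-2 - 2i).
Their magnitudes are: 2, 3.606, 3.606, 2.236, 2.236, 2.828, 2.828.
Zeros with |z| < R = 3.0: 2, (1 + 2i), (1 - 2i), (-2 + 2i), (-2 - 2i).
Count = 5.
By the argument principle, (1/2πi) ∮_{|z|=R} p'(z)/p(z) dz equals exactly this count.

Number of zeros inside |z| < 3.0: 5.


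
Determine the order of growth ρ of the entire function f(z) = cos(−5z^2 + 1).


Write cos(w) = (e^{iw} ± e^{−iw})/(2 or 2i), so |cos(w)| ≤ e^{|w|}. With w = −5z^2 + 1, |w| ≤ 5r^2 + 1 on |z|=r, giving M(r) ≤ e^{5r^2 + 1} and ρ ≤ 2. For the lower bound, choose z on |z|=r with -5z^2 purely imaginary of modulus 5r^2; then |cos(−5z^2 + 1)| grows like e^{5r^2}/2, so ρ ≥ 2. Hence ρ = 2.
Therefore ρ = 2.

Order ρ = 2.


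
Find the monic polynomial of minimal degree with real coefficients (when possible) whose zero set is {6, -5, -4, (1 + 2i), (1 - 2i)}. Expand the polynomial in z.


The polynomial is p(z) = ∏_{α ∈ S} (z − α), where S = {6, -5, -4, (1 + 2i), (1 - 2i)}.
Expanding the product yields: p(z) = z^5 + z^4 -35·z^3 -37·z^2 + 70·z -600.
Note conjugate pairs combine to real quadratics: (z − (1+2i))(z − (1−2i)) = z² − 2z + 5.
The resulting polynomial has degree 5 and real coefficients as required.

p(z) = z^5 + z^4 -35·z^3 -37·z^2 + 70·z -600.


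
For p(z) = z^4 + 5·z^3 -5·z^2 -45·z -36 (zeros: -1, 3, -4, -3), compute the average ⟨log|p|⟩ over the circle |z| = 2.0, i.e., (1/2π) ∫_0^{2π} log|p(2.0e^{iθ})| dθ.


Zeros: -4, -3, -1, 3; r = 2.0.
Inside |z| < r: -1. Outside (|z| ≥ r): -4, -3, 3.
p(0) = -36, so log|p(0)| = log(36) = 3.5835.
Apply Jensen: I(r) = log|p(0)| + Σ_k log(r/|z_k|), summed over zeros inside |z| < r.
  log(r/|z_k|) for z_k = -1: log(2.0/1) = 0.6931
  Outside zeros (-4, -3, 3) contribute nothing to the Jensen sum.
Sum over inside zeros: 0.6931.
I(r) = log|p(0)| + (inside sum) = 3.5835 + 0.6931 = 4.2767.
Note: since some zeros are outside |z| ≤ r, the simplified n·log(r) form does NOT apply — only the inside zeros contribute.

I(r) ≈ 4.2767.


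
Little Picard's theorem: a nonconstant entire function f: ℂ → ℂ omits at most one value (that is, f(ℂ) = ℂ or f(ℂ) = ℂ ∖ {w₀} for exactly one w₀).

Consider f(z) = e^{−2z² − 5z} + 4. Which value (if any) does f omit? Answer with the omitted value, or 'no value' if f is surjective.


Little Picard bounds the complement of f(ℂ) to at most one point.
The exponent g(z) = −2z² − 5z is a nonconstant polynomial, hence surjective onto ℂ. So e^{g(z)} takes every value in {e^w : w ∈ ℂ} = ℂ ∖ {0}. Adding 4 shifts the range to ℂ ∖ {4}. f omits exactly 4.

Omitted value: 4.


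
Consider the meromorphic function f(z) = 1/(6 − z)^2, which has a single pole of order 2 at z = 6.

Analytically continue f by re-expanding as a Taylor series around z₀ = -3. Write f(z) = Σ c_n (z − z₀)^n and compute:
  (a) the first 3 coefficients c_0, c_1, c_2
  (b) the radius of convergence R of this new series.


Let w = z − z₀, so z = z₀ + w.
Then 6 − z = 6 − (z₀ + w) = (6 − z₀) − w = 9 − w.
f(z) = 1/(9 − w)^2 = (1/(9)^2) · (1 − w/(9))^{−2}.
By the binomial series (1−u)^{−2} = Σ_{n≥0} C(n+1, 1) u^n for |u|<1, with u = w/(9):
  c_n = C(n+1, 1) / (9)^(n+2).
  c_0 = 1/(9)^2 = 1/81.
  c_1 = 2/(9)^3 = 2/729.
  c_2 = 3/(9)^4 = 1/2187.
The series is valid for |w/d| < 1, i.e. |z − z₀| < |d|.
Radius of convergence: R = |6 − z₀| = |9| = 9 (distance from z₀ to the singularity z = 6).

c_0 = 1/81, c_1 = 2/729, c_2 = 1/2187; R = 9.


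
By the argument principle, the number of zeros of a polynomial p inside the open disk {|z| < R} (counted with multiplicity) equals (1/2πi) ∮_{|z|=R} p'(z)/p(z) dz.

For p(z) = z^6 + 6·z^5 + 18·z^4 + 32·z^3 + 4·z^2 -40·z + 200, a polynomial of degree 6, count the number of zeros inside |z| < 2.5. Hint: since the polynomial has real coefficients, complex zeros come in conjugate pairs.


The zeros of p are: (1 + 1i), (1 - 1i), (-3 + 1i), (-3 - 1i), (-1 + 3i), (-1 - 3i).
Their magnitudes are: 1.414, 1.414, 3.162, 3.162, 3.162, 3.162.
Zeros with |z| < R = 2.5: (1 + 1i), (1 - 1i).
Count = 2.
By the argument principle, (1/2πi) ∮_{|z|=R} p'(z)/p(z) dz equals exactly this count.

Number of zeros inside |z| < 2.5: 2.


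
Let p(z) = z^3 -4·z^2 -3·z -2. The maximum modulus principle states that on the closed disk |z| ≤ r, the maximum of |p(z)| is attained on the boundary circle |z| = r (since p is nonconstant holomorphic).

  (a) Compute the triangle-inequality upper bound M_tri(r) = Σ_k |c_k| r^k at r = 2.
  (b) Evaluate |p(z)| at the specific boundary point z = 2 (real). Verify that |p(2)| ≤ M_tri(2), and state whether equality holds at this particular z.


Coefficients: c_0 = -2, c_1 = -3, c_2 = -4, c_3 = 1. Radius r = 2.
Part (a). Triangle bound: M_tri(r) = Σ_k |c_k| r^k
  = |-2|·2^0 + |-3|·2^1 + |-4|·2^2 + |1|·2^3
  = 2 + 6 + 16 + 8 = 32.
This bounds M(r) := max_{|z|=r} |p(z)| from above; equality holds iff all terms c_k z^k can be made to align in phase at a single z on |z|=r.
Part (b). At z = 2 (real, on the circle |z| = r):
  p(2) = (-2)·2^0 + (-3)·2^1 + (-4)·2^2 + (1)·2^3 = -16.
  |p(2)| = 16.
Check: |p(2)| = 16 ≤ 32 = M_tri(2). ✓ Equality does not hold at z = 2 (the coefficients have mixed signs, so the terms do not all align in phase there).

M_tri(2) = 32; |p(2)| = 16; equality at z=2: no.


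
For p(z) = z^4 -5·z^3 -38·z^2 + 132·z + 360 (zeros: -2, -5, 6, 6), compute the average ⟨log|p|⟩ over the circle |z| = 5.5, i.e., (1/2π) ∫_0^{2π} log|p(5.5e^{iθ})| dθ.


Zeros: -5, -2, 6, 6; r = 5.5.
Inside |z| < r: -5, -2. Outside (|z| ≥ r): 6, 6.
p(0) = 360, so log|p(0)| = log(360) = 5.8861.
Apply Jensen: I(r) = log|p(0)| + Σ_k log(r/|z_k|), summed over zeros inside |z| < r.
  log(r/|z_k|) for z_k = -2: log(5.5/2) = 1.0116
  log(r/|z_k|) for z_k = -5: log(5.5/5) = 0.0953
  Outside zeros (6, 6) contribute nothing to the Jensen sum.
Sum over inside zeros: 1.1069.
I(r) = log|p(0)| + (inside sum) = 5.8861 + 1.1069 = 6.9930.
Note: since some zeros are outside |z| ≤ r, the simplified n·log(r) form does NOT apply — only the inside zeros contribute.

I(r) ≈ 6.9930.


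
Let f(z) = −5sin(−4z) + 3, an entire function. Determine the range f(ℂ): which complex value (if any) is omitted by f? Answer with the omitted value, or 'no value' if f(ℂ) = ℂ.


Little Picard bounds the complement of f(ℂ) to at most one point.
sin is entire and surjective onto ℂ: for every w ∈ ℂ, sin(ζ) = w has a solution ζ ∈ ℂ (e.g., via the complex inverse arcsin). With ζ = −4z this gives z = ζ/(-4). Then -5·sin(−4z) takes every value in -5·ℂ = ℂ, and adding 3 is a bijection of ℂ. So f is surjective and omits no value. (Note: only on the real line is sin bounded by [−1, 1].)

Omitted value: no value.


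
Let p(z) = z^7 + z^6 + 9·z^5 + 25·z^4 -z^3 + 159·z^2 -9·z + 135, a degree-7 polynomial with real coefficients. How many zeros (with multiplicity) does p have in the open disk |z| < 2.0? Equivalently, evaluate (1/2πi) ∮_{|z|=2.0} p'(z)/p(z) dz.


The zeros of p are: -3, (1 + 2i), (1 - 2i), (0 + 3i), (0 - 3i), (0 + 1i), (0 - 1i).
Their magnitudes are: 3, 2.236, 2.236, 3, 3, 1, 1.
Zeros with |z| < R = 2.0: (0 + 1i), (0 - 1i).
Count = 2.
By the argument principle, (1/2πi) ∮_{|z|=R} p'(z)/p(z) dz equals exactly this count.

Number of zeros inside |z| < 2.0: 2.


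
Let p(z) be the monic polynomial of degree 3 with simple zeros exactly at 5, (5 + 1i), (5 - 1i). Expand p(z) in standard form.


The polynomial is p(z) = ∏_{α ∈ S} (z − α), where S = {5, (5 + 1i), (5 - 1i)}.
Expanding the product yields: p(z) = z^3 -15·z^2 + 76·z -130.
Note conjugate pairs combine to real quadratics: (z − (5+1i))(z − (5−1i)) = z² − 10z + 26.
The resulting polynomial has degree 3 and real coefficients as required.

p(z) = z^3 -15·z^2 + 76·z -130.


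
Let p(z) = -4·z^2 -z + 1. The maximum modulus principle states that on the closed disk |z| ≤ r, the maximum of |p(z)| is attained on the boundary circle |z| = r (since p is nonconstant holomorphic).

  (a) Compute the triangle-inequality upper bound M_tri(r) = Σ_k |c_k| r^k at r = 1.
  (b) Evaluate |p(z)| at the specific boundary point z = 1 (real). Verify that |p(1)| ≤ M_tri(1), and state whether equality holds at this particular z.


Coefficients: c_0 = 1, c_1 = -1, c_2 = -4. Radius r = 1.
Part (a). Triangle bound: M_tri(r) = Σ_k |c_k| r^k
  = |1|·1^0 + |-1|·1^1 + |-4|·1^2
  = 1 + 1 + 4 = 6.
This bounds M(r) := max_{|z|=r} |p(z)| from above; equality holds iff all terms c_k z^k can be made to align in phase at a single z on |z|=r.
Part (b). At z = 1 (real, on the circle |z| = r):
  p(1) = (1)·1^0 + (-1)·1^1 + (-4)·1^2 = -4.
  |p(1)| = 4.
Check: |p(1)| = 4 ≤ 6 = M_tri(1). ✓ Equality does not hold at z = 1 (the coefficients have mixed signs, so the terms do not all align in phase there).

M_tri(1) = 6; |p(1)| = 4; equality at z=1: no.


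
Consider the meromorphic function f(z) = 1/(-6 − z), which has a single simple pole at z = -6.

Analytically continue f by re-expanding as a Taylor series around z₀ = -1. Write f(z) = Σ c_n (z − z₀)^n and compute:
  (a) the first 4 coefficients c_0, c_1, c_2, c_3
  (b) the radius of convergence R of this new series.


Let w = z − z₀, so z = z₀ + w.
Then -6 − z = -6 − (z₀ + w) = (-6 − z₀) − w = -5 − w.
f(z) = 1/(-5 − w) = (1/(-5)) · 1/(1 − w/(-5)) = Σ_{n≥0} w^n / (-5)^(n+1).
So c_n = 1/(-5)^(n+1):
  c_0 = 1/(-5)^1 = -1/5.
  c_1 = 1/(-5)^2 = 1/25.
  c_2 = 1/(-5)^3 = -1/125.
  c_3 = 1/(-5)^4 = 1/625.
The series is valid for |w/d| < 1, i.e. |z − z₀| < |d|.
Radius of convergence: R = |-6 − z₀| = |-5| = 5 (distance from z₀ to the singularity z = -6).

c_0 = -1/5, c_1 = 1/25, c_2 = -1/125, c_3 = 1/625; R = 5.


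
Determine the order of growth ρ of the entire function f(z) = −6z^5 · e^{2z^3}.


M(r) = max_{|z|=r} |-6|·|z|^5·|e^{2z^3}| = 6·r^5 · e^{2r^3} (the factors attain their maxima compatibly on |z|=r). Then log M(r) = log 6 + 5·log r + 2r^3, dominated by the last term, so log log M(r) ~ 3·log r. The polynomial factor -6z^5 contributes only a log r term and does not affect the order. ρ = 3.
Therefore ρ = 3.

Order ρ = 3.


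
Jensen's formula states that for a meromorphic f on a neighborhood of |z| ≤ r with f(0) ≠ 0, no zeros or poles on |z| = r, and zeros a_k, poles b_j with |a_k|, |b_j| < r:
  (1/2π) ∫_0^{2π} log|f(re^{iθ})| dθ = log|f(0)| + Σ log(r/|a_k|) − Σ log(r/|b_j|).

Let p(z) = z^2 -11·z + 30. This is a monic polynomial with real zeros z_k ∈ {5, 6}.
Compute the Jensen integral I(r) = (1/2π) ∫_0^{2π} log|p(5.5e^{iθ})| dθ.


Zeros: 5, 6; r = 5.5.
Inside |z| < r: 5. Outside (|z| ≥ r): 6.
p(0) = 30, so log|p(0)| = log(30) = 3.4012.
Apply Jensen: I(r) = log|p(0)| + Σ_k log(r/|z_k|), summed over zeros inside |z| < r.
  log(r/|z_k|) for z_k = 5: log(5.5/5) = 0.0953
  Outside zeros (6) contribute nothing to the Jensen sum.
Sum over inside zeros: 0.0953.
I(r) = log|p(0)| + (inside sum) = 3.4012 + 0.0953 = 3.4965.
Note: since some zeros are outside |z| ≤ r, the simplified n·log(r) form does NOT apply — only the inside zeros contribute.

I(r) ≈ 3.4965.


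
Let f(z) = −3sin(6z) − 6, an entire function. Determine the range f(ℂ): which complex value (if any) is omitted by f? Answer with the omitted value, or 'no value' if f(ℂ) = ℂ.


Little Picard bounds the complement of f(ℂ) to at most one point.
sin is entire and surjective onto ℂ: for every w ∈ ℂ, sin(ζ) = w has a solution ζ ∈ ℂ (e.g., via the complex inverse arcsin). With ζ = 6z this gives z = ζ/(6). Then -3·sin(6z) takes every value in -3·ℂ = ℂ, and adding -6 is a bijection of ℂ. So f is surjective and omits no value. (Note: only on the real line is sin bounded by [−1, 1].)

Omitted value: no value.


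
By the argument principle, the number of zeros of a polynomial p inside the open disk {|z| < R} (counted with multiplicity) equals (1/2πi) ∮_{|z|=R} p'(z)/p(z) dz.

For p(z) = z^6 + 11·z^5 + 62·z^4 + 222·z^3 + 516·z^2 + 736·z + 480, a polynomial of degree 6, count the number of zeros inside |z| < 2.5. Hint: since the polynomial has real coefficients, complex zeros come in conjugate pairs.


The zeros of p are: -2, -3, (-2 + 2i), (-2 - 2i), (-1 + 3i), (-1 - 3i).
Their magnitudes are: 2, 3, 2.828, 2.828, 3.162, 3.162.
Zeros with |z| < R = 2.5: -2.
Count = 1.
By the argument principle, (1/2πi) ∮_{|z|=R} p'(z)/p(z) dz equals exactly this count.

Number of zeros inside |z| < 2.5: 1.


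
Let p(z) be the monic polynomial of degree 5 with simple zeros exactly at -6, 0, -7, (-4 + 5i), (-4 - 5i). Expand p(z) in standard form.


The polynomial is p(z) = ∏_{α ∈ S} (z − α), where S = {-6, 0, -7, (-4 + 5i), (-4 - 5i)}.
Expanding the product yields: p(z) = z^5 + 21·z^4 + 187·z^3 + 869·z^2 + 1722·z.
Note conjugate pairs combine to real quadratics: (z − (-4+5i))(z − (-4−5i)) = z² + 8z + 41.
The resulting polynomial has degree 5 and real coefficients as required.

p(z) = z^5 + 21·z^4 + 187·z^3 + 869·z^2 + 1722·z.


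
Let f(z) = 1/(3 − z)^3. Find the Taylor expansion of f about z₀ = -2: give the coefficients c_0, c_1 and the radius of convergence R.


Let w = z − z₀, so z = z₀ + w.
Then 3 − z = 3 − (z₀ + w) = (3 − z₀) − w = 5 − w.
f(z) = 1/(5 − w)^3 = (1/(5)^3) · (1 − w/(5))^{−3}.
By the binomial series (1−u)^{−3} = Σ_{n≥0} C(n+2, 2) u^n for |u|<1, with u = w/(5):
  c_n = C(n+2, 2) / (5)^(n+3).
  c_0 = 1/(5)^3 = 1/125.
  c_1 = 3/(5)^4 = 3/625.
The series is valid for |w/d| < 1, i.e. |z − z₀| < |d|.
Radius of convergence: R = |3 − z₀| = |5| = 5 (distance from z₀ to the singularity z = 3).

c_0 = 1/125, c_1 = 3/625; R = 5.


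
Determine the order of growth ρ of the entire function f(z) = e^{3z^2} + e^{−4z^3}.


Each summand is entire of order 2 and 3 respectively (as in the single-exponential case). The order of a sum is at most the max of the orders, so ρ ≤ 3. For the lower bound: on |z|=r choose arg z so that -4z^3 is real positive; then |e^{-4z^3}| = e^{4r^3} while |e^{3z^2}| ≤ e^{3r^2} = o(e^{4r^3}). So |f| ≥ e^{4r^3}(1 − o(1)) and ρ ≥ 3. Hence ρ = max(2, 3) = 3.
Therefore ρ = 3.

Order ρ = 3.


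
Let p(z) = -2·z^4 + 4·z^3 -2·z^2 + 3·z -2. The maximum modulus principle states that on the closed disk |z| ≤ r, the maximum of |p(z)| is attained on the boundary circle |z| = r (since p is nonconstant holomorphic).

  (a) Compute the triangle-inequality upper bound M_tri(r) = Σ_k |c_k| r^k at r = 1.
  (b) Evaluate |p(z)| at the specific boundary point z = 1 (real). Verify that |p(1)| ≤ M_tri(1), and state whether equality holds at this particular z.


Coefficients: c_0 = -2, c_1 = 3, c_2 = -2, c_3 = 4, c_4 = -2. Radius r = 1.
Part (a). Triangle bound: M_tri(r) = Σ_k |c_k| r^k
  = |-2|·1^0 + |3|·1^1 + |-2|·1^2 + |4|·1^3 + |-2|·1^4
  = 2 + 3 + 2 + 4 + 2 = 13.
This bounds M(r) := max_{|z|=r} |p(z)| from above; equality holds iff all terms c_k z^k can be made to align in phase at a single z on |z|=r.
Part (b). At z = 1 (real, on the circle |z| = r):
  p(1) = (-2)·1^0 + (3)·1^1 + (-2)·1^2 + (4)·1^3 + (-2)·1^4 = 1.
  |p(1)| = 1.
Check: |p(1)| = 1 ≤ 13 = M_tri(1). ✓ Equality does not hold at z = 1 (the coefficients have mixed signs, so the terms do not all align in phase there).

M_tri(1) = 13; |p(1)| = 1; equality at z=1: no.


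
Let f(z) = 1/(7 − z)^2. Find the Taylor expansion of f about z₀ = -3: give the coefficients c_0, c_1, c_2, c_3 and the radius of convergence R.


Let w = z − z₀, so z = z₀ + w.
Then 7 − z = 7 − (z₀ + w) = (7 − z₀) − w = 10 − w.
f(z) = 1/(10 − w)^2 = (1/(10)^2) · (1 − w/(10))^{−2}.
By the binomial series (1−u)^{−2} = Σ_{n≥0} C(n+1, 1) u^n for |u|<1, with u = w/(10):
  c_n = C(n+1, 1) / (10)^(n+2).
  c_0 = 1/(10)^2 = 1/100.
  c_1 = 2/(10)^3 = 1/500.
  c_2 = 3/(10)^4 = 3/10000.
  c_3 = 4/(10)^5 = 1/25000.
The series is valid for |w/d| < 1, i.e. |z − z₀| < |d|.
Radius of convergence: R = |7 − z₀| = |10| = 10 (distance from z₀ to the singularity z = 7).

c_0 = 1/100, c_1 = 1/500, c_2 = 3/10000, c_3 = 1/25000; R = 10.
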